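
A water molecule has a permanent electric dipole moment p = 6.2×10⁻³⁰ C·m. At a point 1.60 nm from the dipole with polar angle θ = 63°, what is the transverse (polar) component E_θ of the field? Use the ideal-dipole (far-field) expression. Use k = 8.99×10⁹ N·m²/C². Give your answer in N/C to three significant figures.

E_θ ≈ 1.21×10⁷ N/C

For a dipole, E_θ = (kp sinθ)/r³.
kp/r³ = (8.99×10⁹)(6.20×10⁻³⁰)/(1.60×10⁻⁹)³ = 1.361×10⁷ N/C.
E_θ = 1.361×10⁷·sin63° = 1.212×10⁷ N/C.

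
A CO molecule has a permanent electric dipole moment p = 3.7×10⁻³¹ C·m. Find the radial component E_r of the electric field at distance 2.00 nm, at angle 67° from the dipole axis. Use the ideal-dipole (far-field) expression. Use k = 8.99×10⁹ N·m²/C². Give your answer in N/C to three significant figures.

For a dipole, E_r = (2kp cosθ)/r³.
kp/r³ = (8.99×10⁹)(3.70×10⁻³¹)/(2.00×10⁻⁹)³ = 4.158×10⁵ N/C.
E_r = 2·4.158×10⁵·cos67° = 3.249×10⁵ N/C.

E_r ≈ 3.25×10⁵ N/C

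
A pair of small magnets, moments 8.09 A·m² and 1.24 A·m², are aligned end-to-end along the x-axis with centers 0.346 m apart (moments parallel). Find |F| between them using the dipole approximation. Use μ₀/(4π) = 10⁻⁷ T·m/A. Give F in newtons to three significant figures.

On-axis B of dipole 1: B = (μ₀/4π)·2m₁/r³. Force on dipole 2: F = m₂·dB/dr.
dB/dr = −(μ₀/4π)·6m₁/r⁴, so |F| = (μ₀/4π)·6m₁m₂/r⁴.
F = 6(10⁻⁷)(8.09)(1.24)/(0.346)⁴ = 4.200×10⁻⁴ N.

F ≈ 4.20×10⁻⁴ N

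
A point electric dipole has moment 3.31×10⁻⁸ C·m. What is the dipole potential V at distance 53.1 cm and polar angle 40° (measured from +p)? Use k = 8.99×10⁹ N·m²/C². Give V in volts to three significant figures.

V ≈ 808 V

The dipole potential is V = kp cosθ / r².
V = (8.99×10⁹)(3.31×10⁻⁸)·cos40° / (0.531)² = 808.4 V.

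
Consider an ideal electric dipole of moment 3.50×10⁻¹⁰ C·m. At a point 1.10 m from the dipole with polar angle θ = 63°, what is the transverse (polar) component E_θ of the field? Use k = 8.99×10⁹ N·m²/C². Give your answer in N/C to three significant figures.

For a dipole, E_θ = (kp sinθ)/r³.
kp/r³ = (8.99×10⁹)(3.50×10⁻¹⁰)/(1.10)³ = 2.364 N/C.
E_θ = 2.364·sin63° = 2.106 N/C.

E_θ ≈ 2.11 N/C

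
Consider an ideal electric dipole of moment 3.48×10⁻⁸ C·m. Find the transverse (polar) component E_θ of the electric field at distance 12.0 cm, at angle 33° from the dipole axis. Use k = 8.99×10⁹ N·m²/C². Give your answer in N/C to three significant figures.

E_θ ≈ 9.86×10⁴ N/C

For a dipole, E_θ = (kp sinθ)/r³.
kp/r³ = (8.99×10⁹)(3.48×10⁻⁸)/(0.120)³ = 1.810×10⁵ N/C.
E_θ = 1.810×10⁵·sin33° = 9.861×10⁴ N/C.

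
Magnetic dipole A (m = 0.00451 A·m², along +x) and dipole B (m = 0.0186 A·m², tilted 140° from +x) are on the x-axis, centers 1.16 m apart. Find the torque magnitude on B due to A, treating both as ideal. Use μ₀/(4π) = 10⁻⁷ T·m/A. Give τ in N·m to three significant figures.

τ ≈ 6.91×10⁻¹² N·m

Dipole B is on the axis of dipole A, so B₁ there is axial: B₁ = (μ₀/4π)·2m₁/r³ along +x.
B₁ = 2(10⁻⁷)(0.00451)/(1.16)³ = 5.779×10⁻¹⁰ T.
τ = m₂ B₁ sinθ.
τ = (0.0186)(5.779×10⁻¹⁰)·sin140° = 6.909×10⁻¹² N·m.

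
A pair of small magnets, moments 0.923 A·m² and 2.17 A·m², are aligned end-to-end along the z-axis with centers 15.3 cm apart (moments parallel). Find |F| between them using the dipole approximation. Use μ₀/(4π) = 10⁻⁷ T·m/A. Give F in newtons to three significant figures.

On-axis B of dipole 1: B = (μ₀/4π)·2m₁/r³. Force on dipole 2: F = m₂·dB/dr.
dB/dr = −(μ₀/4π)·6m₁/r⁴, so |F| = (μ₀/4π)·6m₁m₂/r⁴.
F = 6(10⁻⁷)(0.923)(2.17)/(0.153)⁴ = 0.002193 N.

F ≈ 0.00219 N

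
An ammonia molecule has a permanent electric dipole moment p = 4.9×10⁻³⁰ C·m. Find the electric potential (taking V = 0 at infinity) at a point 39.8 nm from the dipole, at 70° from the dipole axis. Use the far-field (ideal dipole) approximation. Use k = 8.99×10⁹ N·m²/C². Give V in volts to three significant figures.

V ≈ 9.51×10⁻⁶ V

The dipole potential is V = kp cosθ / r².
V = (8.99×10⁹)(4.90×10⁻³⁰)·cos70° / (3.98×10⁻⁸)² = 9.511×10⁻⁶ V.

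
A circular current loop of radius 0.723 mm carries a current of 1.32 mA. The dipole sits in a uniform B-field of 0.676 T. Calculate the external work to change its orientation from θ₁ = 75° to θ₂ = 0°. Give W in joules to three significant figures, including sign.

W ≈ -1.09×10⁻⁹ J

Magnetic moment m = IA = Iπa² = (0.00132)·π·(7.23×10⁻⁴)² = 2.168×10⁻⁹ A·m².
W_ext = ΔU = −mB cosθ₂ + mB cosθ₁ = mB(cosθ₁ − cosθ₂).
W = (2.168×10⁻⁹)(0.676)·(cos75° − cos0°) = (1.466×10⁻⁹)·(-0.7412) = -1.086×10⁻⁹ J.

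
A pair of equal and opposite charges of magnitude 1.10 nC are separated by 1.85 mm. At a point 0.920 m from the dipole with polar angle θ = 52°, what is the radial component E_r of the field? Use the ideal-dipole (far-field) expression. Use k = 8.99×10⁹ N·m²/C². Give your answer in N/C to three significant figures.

Dipole moment p = qd = (1.10×10⁻⁹ C)(0.00185 m) = 2.035×10⁻¹² C·m.
For a dipole, E_r = (2kp cosθ)/r³.
kp/r³ = (8.99×10⁹)(2.035×10⁻¹²)/(0.920)³ = 0.02349 N/C.
E_r = 2·0.02349·cos52° = 0.02893 N/C.

E_r ≈ 0.0289 N/C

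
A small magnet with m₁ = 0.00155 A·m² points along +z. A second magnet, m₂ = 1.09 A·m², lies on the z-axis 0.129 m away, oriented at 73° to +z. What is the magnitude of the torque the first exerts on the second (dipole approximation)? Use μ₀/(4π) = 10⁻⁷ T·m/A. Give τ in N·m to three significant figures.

Dipole B is on the axis of dipole A, so B₁ there is axial: B₁ = (μ₀/4π)·2m₁/r³ along +z.
B₁ = 2(10⁻⁷)(0.00155)/(0.129)³ = 1.444×10⁻⁷ T.
τ = m₂ B₁ sinθ.
τ = (1.09)(1.444×10⁻⁷)·sin73° = 1.505×10⁻⁷ N·m.

τ ≈ 1.51×10⁻⁷ N·m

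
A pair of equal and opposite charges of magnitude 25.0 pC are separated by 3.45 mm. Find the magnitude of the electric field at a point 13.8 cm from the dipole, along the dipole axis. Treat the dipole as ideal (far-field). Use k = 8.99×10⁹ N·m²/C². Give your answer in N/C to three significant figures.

Dipole moment p = qd = (2.50×10⁻¹¹ C)(0.00345 m) = 8.625×10⁻¹⁴ C·m.
On the dipole axis E = 2kp/r³.
E = 2·(8.99×10⁹)(8.625×10⁻¹⁴) / (0.138)³ = 0.5901 N/C.

E ≈ 0.590 N/C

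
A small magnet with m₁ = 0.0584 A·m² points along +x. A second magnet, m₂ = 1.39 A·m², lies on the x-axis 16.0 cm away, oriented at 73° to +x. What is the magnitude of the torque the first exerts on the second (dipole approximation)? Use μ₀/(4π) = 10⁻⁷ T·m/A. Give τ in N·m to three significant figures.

Dipole B is on the axis of dipole A, so B₁ there is axial: B₁ = (μ₀/4π)·2m₁/r³ along +x.
B₁ = 2(10⁻⁷)(0.0584)/(0.160)³ = 2.852×10⁻⁶ T.
τ = m₂ B₁ sinθ.
τ = (1.39)(2.852×10⁻⁶)·sin73° = 3.790×10⁻⁶ N·m.

τ ≈ 3.79×10⁻⁶ N·m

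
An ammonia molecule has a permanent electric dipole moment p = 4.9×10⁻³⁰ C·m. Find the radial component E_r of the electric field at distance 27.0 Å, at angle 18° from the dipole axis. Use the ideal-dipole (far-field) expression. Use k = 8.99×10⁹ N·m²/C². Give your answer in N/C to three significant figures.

For a dipole, E_r = (2kp cosθ)/r³.
kp/r³ = (8.99×10⁹)(4.90×10⁻³⁰)/(2.70×10⁻⁹)³ = 2.238×10⁶ N/C.
E_r = 2·2.238×10⁶·cos18° = 4.257×10⁶ N/C.

E_r ≈ 4.26×10⁶ N/C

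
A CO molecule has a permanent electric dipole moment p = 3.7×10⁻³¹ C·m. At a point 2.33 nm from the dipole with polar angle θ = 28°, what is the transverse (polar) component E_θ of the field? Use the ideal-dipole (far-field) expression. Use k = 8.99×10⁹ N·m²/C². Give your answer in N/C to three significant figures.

For a dipole, E_θ = (kp sinθ)/r³.
kp/r³ = (8.99×10⁹)(3.70×10⁻³¹)/(2.33×10⁻⁹)³ = 2.630×10⁵ N/C.
E_θ = 2.630×10⁵·sin28° = 1.235×10⁵ N/C.

E_θ ≈ 1.23×10⁵ N/C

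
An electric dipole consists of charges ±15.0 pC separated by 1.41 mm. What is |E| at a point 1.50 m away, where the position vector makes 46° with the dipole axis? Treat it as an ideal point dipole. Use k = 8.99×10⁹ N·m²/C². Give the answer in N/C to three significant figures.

E ≈ 8.81×10⁻⁵ N/C

Dipole moment p = qd = (1.50×10⁻¹¹ C)(0.00141 m) = 2.115×10⁻¹⁴ C·m.
At angle θ the dipole field magnitude is E = (kp/r³)·√(1 + 3cos²θ).
kp/r³ = (8.99×10⁹)(2.115×10⁻¹⁴) / (1.50)³ = 5.634×10⁻⁵ N/C.
√(1 + 3cos²46°) = √(1 + 3·0.4826) = √2.4477 ≈ 1.5645.
E ≈ 5.634×10⁻⁵ × 1.564 = 8.814×10⁻⁵ N/C.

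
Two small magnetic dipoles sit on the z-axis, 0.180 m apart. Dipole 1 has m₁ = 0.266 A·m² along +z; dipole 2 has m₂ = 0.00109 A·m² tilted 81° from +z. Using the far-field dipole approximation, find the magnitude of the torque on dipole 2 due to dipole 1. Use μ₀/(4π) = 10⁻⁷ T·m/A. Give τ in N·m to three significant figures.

Dipole B is on the axis of dipole A, so B₁ there is axial: B₁ = (μ₀/4π)·2m₁/r³ along +z.
B₁ = 2(10⁻⁷)(0.266)/(0.180)³ = 9.122×10⁻⁶ T.
τ = m₂ B₁ sinθ.
τ = (0.00109)(9.122×10⁻⁶)·sin81° = 9.821×10⁻⁹ N·m.

τ ≈ 9.82×10⁻⁹ N·m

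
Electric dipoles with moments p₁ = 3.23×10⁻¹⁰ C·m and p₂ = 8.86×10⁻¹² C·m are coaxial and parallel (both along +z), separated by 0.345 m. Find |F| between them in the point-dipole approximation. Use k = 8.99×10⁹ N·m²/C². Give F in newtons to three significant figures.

F ≈ 1.09×10⁻⁸ N

On-axis field of dipole 1 at distance r: E = 2kp₁/r³. Force on dipole 2 is F = p₂·dE/dr (gradient along axis).
dE/dr = −6kp₁/r⁴, so |F| = 6kp₁p₂/r⁴ (attractive for aligned moments).
F = 6(8.99×10⁹)(3.23×10⁻¹⁰)(8.86×10⁻¹²)/(0.345)⁴ = 1.090×10⁻⁸ N.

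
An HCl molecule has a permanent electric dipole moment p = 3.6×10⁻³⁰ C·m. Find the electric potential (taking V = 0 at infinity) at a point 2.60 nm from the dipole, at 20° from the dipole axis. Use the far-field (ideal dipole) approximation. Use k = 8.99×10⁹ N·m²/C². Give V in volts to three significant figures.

The dipole potential is V = kp cosθ / r².
V = (8.99×10⁹)(3.60×10⁻³⁰)·cos20° / (2.60×10⁻⁹)² = 0.004499 V.

V ≈ 0.00450 V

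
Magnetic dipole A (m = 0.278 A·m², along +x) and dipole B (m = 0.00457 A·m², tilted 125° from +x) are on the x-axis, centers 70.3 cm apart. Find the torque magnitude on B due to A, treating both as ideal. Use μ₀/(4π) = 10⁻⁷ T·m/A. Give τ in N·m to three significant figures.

Dipole B is on the axis of dipole A, so B₁ there is axial: B₁ = (μ₀/4π)·2m₁/r³ along +x.
B₁ = 2(10⁻⁷)(0.278)/(0.703)³ = 1.600×10⁻⁷ T.
τ = m₂ B₁ sinθ.
τ = (0.00457)(1.600×10⁻⁷)·sin125° = 5.991×10⁻¹⁰ N·m.

τ ≈ 5.99×10⁻¹⁰ N·m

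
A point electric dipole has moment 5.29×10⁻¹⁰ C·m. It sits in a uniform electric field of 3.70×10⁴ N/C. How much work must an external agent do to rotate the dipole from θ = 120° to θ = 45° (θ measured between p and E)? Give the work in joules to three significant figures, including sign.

W ≈ -2.36×10⁻⁵ J

W_ext = ΔU = U(θ₂) − U(θ₁) = −pE cosθ₂ − (−pE cosθ₁) = pE(cosθ₁ − cosθ₂).
W = (5.29×10⁻¹⁰)(3.70×10⁴)·(cos120° − cos45°) = (1.957×10⁻⁵)·(-1.2071) = -2.363×10⁻⁵ J.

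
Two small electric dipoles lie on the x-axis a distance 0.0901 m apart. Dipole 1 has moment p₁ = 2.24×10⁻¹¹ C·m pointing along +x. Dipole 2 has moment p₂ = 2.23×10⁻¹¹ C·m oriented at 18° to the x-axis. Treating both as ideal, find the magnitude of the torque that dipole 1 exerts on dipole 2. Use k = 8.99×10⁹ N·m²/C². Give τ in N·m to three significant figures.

τ ≈ 3.79×10⁻⁹ N·m

The second dipole sits on the axis of the first, so the field there is axial: E₁ = 2kp₁/r³ along +x.
E₁ = 2(8.99×10⁹)(2.24×10⁻¹¹)/(0.0901)³ = 550.6 N/C.
Torque on the second dipole: τ = p₂ E₁ sinθ.
τ = (2.23×10⁻¹¹)(550.6)·sin18° = 3.794×10⁻⁹ N·m.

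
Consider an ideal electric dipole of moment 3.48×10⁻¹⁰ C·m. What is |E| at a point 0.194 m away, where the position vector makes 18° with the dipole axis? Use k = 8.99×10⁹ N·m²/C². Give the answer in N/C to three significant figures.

At angle θ the dipole field magnitude is E = (kp/r³)·√(1 + 3cos²θ).
kp/r³ = (8.99×10⁹)(3.48×10⁻¹⁰) / (0.194)³ = 428.5 N/C.
√(1 + 3cos²18°) = √(1 + 3·0.9045) = √3.7135 ≈ 1.9271.
E ≈ 428.5 × 1.927 = 825.7 N/C.

E ≈ 826 N/C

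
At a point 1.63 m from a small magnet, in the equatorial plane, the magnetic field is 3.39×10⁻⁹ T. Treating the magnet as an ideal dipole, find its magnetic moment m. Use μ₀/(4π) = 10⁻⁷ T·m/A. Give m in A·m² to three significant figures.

m ≈ 0.147 A·m²

In the equatorial plane B = (μ₀/4π)·m/r³, so m = Br³·4π/(μ₀).
m = (3.39×10⁻⁹)·(1.63)³ / (10⁻⁷) = 0.1468 A·m².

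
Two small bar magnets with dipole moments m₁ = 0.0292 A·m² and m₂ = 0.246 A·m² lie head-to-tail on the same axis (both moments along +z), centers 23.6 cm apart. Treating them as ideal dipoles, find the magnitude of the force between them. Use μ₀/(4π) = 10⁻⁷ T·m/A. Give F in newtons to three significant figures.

On-axis B of dipole 1: B = (μ₀/4π)·2m₁/r³. Force on dipole 2: F = m₂·dB/dr.
dB/dr = −(μ₀/4π)·6m₁/r⁴, so |F| = (μ₀/4π)·6m₁m₂/r⁴.
F = 6(10⁻⁷)(0.0292)(0.246)/(0.236)⁴ = 1.389×10⁻⁶ N.

F ≈ 1.39×10⁻⁶ N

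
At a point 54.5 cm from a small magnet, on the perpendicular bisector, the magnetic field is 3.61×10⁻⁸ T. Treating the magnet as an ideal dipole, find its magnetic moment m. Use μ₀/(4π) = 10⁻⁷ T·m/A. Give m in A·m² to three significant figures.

In the equatorial plane B = (μ₀/4π)·m/r³, so m = Br³·4π/(μ₀).
m = (3.61×10⁻⁸)·(0.545)³ / (10⁻⁷) = 0.05844 A·m².

m ≈ 0.0584 A·m²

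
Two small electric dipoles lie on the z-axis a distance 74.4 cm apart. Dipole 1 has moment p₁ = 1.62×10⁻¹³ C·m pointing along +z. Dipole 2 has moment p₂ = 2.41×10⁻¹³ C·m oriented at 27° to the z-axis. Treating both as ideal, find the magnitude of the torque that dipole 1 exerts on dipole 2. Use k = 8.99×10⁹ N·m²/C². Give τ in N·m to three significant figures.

The second dipole sits on the axis of the first, so the field there is axial: E₁ = 2kp₁/r³ along +z.
E₁ = 2(8.99×10⁹)(1.62×10⁻¹³)/(0.744)³ = 0.007073 N/C.
Torque on the second dipole: τ = p₂ E₁ sinθ.
τ = (2.41×10⁻¹³)(0.007073)·sin27° = 7.738×10⁻¹⁶ N·m.

τ ≈ 7.74×10⁻¹⁶ N·m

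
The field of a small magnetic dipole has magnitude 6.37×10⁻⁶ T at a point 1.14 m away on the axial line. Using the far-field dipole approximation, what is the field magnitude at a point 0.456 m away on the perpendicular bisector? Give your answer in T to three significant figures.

Dipole fields scale as 1/r³ in the far field.
The axial field is twice the equatorial field at the same r, so the geometry factor is 1/2.
B₂ = B₁ · (1/2) · (r₁/r₂)³ = 6.37×10⁻⁶ · 0.5 · (1.14/0.456)³.
(r₁/r₂)³ = (2.5)³ = 15.62.
B₂ ≈ 4.977×10⁻⁵ T.

B ≈ 4.98×10⁻⁵ T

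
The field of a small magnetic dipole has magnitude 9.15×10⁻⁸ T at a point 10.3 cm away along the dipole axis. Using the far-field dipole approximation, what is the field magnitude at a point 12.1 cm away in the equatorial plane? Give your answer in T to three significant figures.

Dipole fields scale as 1/r³ in the far field.
The axial field is twice the equatorial field at the same r, so the geometry factor is 1/2.
B₂ = B₁ · (1/2) · (r₁/r₂)³ = 9.15×10⁻⁸ · 0.5 · (10.3/12.1)³.
(r₁/r₂)³ = (0.8512)³ = 0.6168.
B₂ ≈ 2.822×10⁻⁸ T.

B ≈ 2.82×10⁻⁸ T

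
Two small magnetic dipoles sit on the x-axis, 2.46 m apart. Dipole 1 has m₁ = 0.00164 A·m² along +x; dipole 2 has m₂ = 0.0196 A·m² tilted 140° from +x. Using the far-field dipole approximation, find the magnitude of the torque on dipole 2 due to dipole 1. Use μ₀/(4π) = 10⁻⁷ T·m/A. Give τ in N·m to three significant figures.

τ ≈ 2.78×10⁻¹³ N·m

Dipole B is on the axis of dipole A, so B₁ there is axial: B₁ = (μ₀/4π)·2m₁/r³ along +x.
B₁ = 2(10⁻⁷)(0.00164)/(2.46)³ = 2.203×10⁻¹¹ T.
τ = m₂ B₁ sinθ.
τ = (0.0196)(2.203×10⁻¹¹)·sin140° = 2.776×10⁻¹³ N·m.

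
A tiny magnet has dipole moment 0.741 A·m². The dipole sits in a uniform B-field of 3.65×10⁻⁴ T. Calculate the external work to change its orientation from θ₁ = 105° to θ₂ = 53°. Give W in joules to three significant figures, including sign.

W ≈ -2.33×10⁻⁴ J

W_ext = ΔU = −mB cosθ₂ + mB cosθ₁ = mB(cosθ₁ − cosθ₂).
W = (0.741)(3.65×10⁻⁴)·(cos105° − cos53°) = (2.705×10⁻⁴)·(-0.8606) = -2.328×10⁻⁴ J.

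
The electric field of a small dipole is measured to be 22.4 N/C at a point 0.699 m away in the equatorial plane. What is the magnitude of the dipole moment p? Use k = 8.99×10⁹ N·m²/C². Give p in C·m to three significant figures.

In the equatorial plane E = kp/r³, so p = Er³/(k).
p = (22.4)·(0.699)³ / (8.99×10⁹) = 8.510×10⁻¹⁰ C·m.

p ≈ 8.51×10⁻¹⁰ C·m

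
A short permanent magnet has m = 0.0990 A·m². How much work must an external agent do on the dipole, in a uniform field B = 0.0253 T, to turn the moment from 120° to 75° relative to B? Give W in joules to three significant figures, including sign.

W ≈ -0.00190 J

W_ext = ΔU = −mB cosθ₂ + mB cosθ₁ = mB(cosθ₁ − cosθ₂).
W = (0.0990)(0.0253)·(cos120° − cos75°) = (0.002505)·(-0.7588) = -0.001901 J.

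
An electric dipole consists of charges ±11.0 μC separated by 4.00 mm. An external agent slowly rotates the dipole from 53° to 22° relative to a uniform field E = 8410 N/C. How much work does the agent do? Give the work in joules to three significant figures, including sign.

Dipole moment p = qd = (1.10×10⁻⁵ C)(0.00400 m) = 4.40×10⁻⁸ C·m.
W_ext = ΔU = U(θ₂) − U(θ₁) = −pE cosθ₂ − (−pE cosθ₁) = pE(cosθ₁ − cosθ₂).
W = (4.40×10⁻⁸)(8410)·(cos53° − cos22°) = (3.700×10⁻⁴)·(-0.3254) = -1.204×10⁻⁴ J.

W ≈ -1.20×10⁻⁴ J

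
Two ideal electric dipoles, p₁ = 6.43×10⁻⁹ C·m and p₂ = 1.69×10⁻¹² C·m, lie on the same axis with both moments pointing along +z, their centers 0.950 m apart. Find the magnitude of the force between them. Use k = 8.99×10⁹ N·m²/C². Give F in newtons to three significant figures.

F ≈ 7.20×10⁻¹⁰ N

On-axis field of dipole 1 at distance r: E = 2kp₁/r³. Force on dipole 2 is F = p₂·dE/dr (gradient along axis).
dE/dr = −6kp₁/r⁴, so |F| = 6kp₁p₂/r⁴ (attractive for aligned moments).
F = 6(8.99×10⁹)(6.43×10⁻⁹)(1.69×10⁻¹²)/(0.950)⁴ = 7.196×10⁻¹⁰ N.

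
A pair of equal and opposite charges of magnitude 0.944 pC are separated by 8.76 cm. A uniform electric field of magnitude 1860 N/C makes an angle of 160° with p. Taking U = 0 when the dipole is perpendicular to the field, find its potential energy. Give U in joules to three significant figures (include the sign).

U ≈ 1.45×10⁻¹⁰ J

Dipole moment p = qd = (9.44×10⁻¹³ C)(0.0876 m) = 8.269×10⁻¹⁴ C·m.
U = −p·E = −pE cosθ.
U = −(8.269×10⁻¹⁴)(1860)·cos160° = 1.445×10⁻¹⁰ J.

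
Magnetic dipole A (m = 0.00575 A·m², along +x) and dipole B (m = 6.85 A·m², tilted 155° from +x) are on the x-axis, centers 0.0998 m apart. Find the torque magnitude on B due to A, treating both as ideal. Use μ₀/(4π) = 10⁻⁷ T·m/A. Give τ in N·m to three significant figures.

Dipole B is on the axis of dipole A, so B₁ there is axial: B₁ = (μ₀/4π)·2m₁/r³ along +x.
B₁ = 2(10⁻⁷)(0.00575)/(0.0998)³ = 1.157×10⁻⁶ T.
τ = m₂ B₁ sinθ.
τ = (6.85)(1.157×10⁻⁶)·sin155° = 3.349×10⁻⁶ N·m.

τ ≈ 3.35×10⁻⁶ N·m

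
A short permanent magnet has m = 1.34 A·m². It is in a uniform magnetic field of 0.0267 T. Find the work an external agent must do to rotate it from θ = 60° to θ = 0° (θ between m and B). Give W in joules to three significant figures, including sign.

W_ext = ΔU = −mB cosθ₂ + mB cosθ₁ = mB(cosθ₁ − cosθ₂).
W = (1.34)(0.0267)·(cos60° − cos0°) = (0.03578)·(-0.5000) = -0.01789 J.

W ≈ -0.0179 J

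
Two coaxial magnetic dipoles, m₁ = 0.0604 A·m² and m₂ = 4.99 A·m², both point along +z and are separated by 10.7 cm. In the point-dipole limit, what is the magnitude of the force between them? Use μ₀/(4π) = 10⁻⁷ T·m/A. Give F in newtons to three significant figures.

On-axis B of dipole 1: B = (μ₀/4π)·2m₁/r³. Force on dipole 2: F = m₂·dB/dr.
dB/dr = −(μ₀/4π)·6m₁/r⁴, so |F| = (μ₀/4π)·6m₁m₂/r⁴.
F = 6(10⁻⁷)(0.0604)(4.99)/(0.107)⁴ = 0.001380 N.

F ≈ 0.00138 N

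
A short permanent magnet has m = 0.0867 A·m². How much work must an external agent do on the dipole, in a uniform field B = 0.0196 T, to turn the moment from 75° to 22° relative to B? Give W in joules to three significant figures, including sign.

W ≈ -0.00114 J

W_ext = ΔU = −mB cosθ₂ + mB cosθ₁ = mB(cosθ₁ − cosθ₂).
W = (0.0867)(0.0196)·(cos75° − cos22°) = (0.001699)·(-0.6684) = -0.001136 J.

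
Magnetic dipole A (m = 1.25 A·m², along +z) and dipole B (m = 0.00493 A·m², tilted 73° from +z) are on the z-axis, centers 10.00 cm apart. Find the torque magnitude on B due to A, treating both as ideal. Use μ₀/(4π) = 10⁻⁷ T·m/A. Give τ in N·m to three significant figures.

Dipole B is on the axis of dipole A, so B₁ there is axial: B₁ = (μ₀/4π)·2m₁/r³ along +z.
B₁ = 2(10⁻⁷)(1.25)/(0.100)³ = 2.500×10⁻⁴ T.
τ = m₂ B₁ sinθ.
τ = (0.00493)(2.500×10⁻⁴)·sin73° = 1.179×10⁻⁶ N·m.

τ ≈ 1.18×10⁻⁶ N·m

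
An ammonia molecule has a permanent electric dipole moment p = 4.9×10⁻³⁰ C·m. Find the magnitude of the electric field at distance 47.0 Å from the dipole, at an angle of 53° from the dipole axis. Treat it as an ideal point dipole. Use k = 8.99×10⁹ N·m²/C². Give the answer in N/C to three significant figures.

E ≈ 6.13×10⁵ N/C

At angle θ the dipole field magnitude is E = (kp/r³)·√(1 + 3cos²θ).
kp/r³ = (8.99×10⁹)(4.90×10⁻³⁰) / (4.70×10⁻⁹)³ = 4.243×10⁵ N/C.
√(1 + 3cos²53°) = √(1 + 3·0.3622) = √2.0865 ≈ 1.4445.
E ≈ 4.243×10⁵ × 1.444 = 6.129×10⁵ N/C.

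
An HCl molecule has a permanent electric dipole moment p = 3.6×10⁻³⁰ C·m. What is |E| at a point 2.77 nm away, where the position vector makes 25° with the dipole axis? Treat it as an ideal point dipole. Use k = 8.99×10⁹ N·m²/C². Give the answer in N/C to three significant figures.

At angle θ the dipole field magnitude is E = (kp/r³)·√(1 + 3cos²θ).
kp/r³ = (8.99×10⁹)(3.60×10⁻³⁰) / (2.77×10⁻⁹)³ = 1.523×10⁶ N/C.
√(1 + 3cos²25°) = √(1 + 3·0.8214) = √3.4642 ≈ 1.8612.
E ≈ 1.523×10⁶ × 1.861 = 2.834×10⁶ N/C.

E ≈ 2.83×10⁶ N/C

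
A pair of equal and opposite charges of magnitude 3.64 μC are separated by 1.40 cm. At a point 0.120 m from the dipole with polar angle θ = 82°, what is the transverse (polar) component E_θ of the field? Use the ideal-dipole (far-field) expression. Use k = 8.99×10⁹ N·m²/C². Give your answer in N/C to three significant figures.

Dipole moment p = qd = (3.64×10⁻⁶ C)(0.0140 m) = 5.096×10⁻⁸ C·m.
For a dipole, E_θ = (kp sinθ)/r³.
kp/r³ = (8.99×10⁹)(5.096×10⁻⁸)/(0.120)³ = 2.651×10⁵ N/C.
E_θ = 2.651×10⁵·sin82° = 2.625×10⁵ N/C.

E_θ ≈ 2.63×10⁵ N/C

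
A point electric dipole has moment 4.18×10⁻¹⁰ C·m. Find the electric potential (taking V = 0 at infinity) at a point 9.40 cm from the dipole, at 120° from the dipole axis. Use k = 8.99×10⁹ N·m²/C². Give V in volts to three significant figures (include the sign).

V ≈ -213 V

The dipole potential is V = kp cosθ / r².
V = (8.99×10⁹)(4.18×10⁻¹⁰)·cos120° / (0.0940)² = -212.6 V.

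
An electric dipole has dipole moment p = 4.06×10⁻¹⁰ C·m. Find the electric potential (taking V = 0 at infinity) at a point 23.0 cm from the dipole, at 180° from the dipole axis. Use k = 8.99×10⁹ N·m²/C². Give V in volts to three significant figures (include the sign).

The dipole potential is V = kp cosθ / r².
V = (8.99×10⁹)(4.06×10⁻¹⁰)·cos180° / (0.230)² = -69.00 V.

V ≈ -69.0 V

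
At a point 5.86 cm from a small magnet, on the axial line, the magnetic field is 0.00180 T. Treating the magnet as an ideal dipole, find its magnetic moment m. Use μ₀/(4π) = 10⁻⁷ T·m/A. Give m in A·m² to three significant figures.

m ≈ 1.81 A·m²

On axis B = (μ₀/4π)·2m/r³, so m = Br³·4π/(μ₀·2).
m = (0.00180)·(0.0586)³ / (2·10⁻⁷) = 1.811 A·m².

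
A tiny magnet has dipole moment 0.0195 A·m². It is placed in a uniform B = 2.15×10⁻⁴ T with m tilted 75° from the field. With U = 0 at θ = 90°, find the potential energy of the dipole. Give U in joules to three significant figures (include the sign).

U ≈ -1.09×10⁻⁶ J

U = −m·B = −mB cosθ.
U = −(0.0195)(2.15×10⁻⁴)·cos75° = -1.085×10⁻⁶ J.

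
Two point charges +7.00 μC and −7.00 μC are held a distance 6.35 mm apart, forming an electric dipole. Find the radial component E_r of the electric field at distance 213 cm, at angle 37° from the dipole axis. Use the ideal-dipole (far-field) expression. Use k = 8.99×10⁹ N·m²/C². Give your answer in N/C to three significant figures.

Dipole moment p = qd = (7.00×10⁻⁶ C)(0.00635 m) = 4.445×10⁻⁸ C·m.
For a dipole, E_r = (2kp cosθ)/r³.
kp/r³ = (8.99×10⁹)(4.445×10⁻⁸)/(2.13)³ = 41.35 N/C.
E_r = 2·41.35·cos37° = 66.05 N/C.

E_r ≈ 66.0 N/C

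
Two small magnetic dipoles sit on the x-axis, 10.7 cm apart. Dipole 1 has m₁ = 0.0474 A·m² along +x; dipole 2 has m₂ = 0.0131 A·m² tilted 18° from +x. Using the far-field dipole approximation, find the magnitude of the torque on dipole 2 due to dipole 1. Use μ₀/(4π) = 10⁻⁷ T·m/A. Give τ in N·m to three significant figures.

Dipole B is on the axis of dipole A, so B₁ there is axial: B₁ = (μ₀/4π)·2m₁/r³ along +x.
B₁ = 2(10⁻⁷)(0.0474)/(0.107)³ = 7.739×10⁻⁶ T.
τ = m₂ B₁ sinθ.
τ = (0.0131)(7.739×10⁻⁶)·sin18° = 3.133×10⁻⁸ N·m.

τ ≈ 3.13×10⁻⁸ N·m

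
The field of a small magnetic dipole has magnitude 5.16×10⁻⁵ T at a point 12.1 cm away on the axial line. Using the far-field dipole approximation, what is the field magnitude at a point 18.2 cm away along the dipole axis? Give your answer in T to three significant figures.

Dipole fields scale as 1/r³ in the far field; the geometry is the same at both points.
B₂ = B₁ · (r₁/r₂)³ = 5.16×10⁻⁵ · (12.1/18.2)³.
(r₁/r₂)³ = (0.6648)³ = 0.2939.
B₂ ≈ 1.516×10⁻⁵ T.

B ≈ 1.52×10⁻⁵ T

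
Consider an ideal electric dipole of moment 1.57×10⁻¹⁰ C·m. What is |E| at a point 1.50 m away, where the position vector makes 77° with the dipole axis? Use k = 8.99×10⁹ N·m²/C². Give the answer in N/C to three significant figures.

At angle θ the dipole field magnitude is E = (kp/r³)·√(1 + 3cos²θ).
kp/r³ = (8.99×10⁹)(1.57×10⁻¹⁰) / (1.50)³ = 0.4182 N/C.
√(1 + 3cos²77°) = √(1 + 3·0.0506) = √1.1518 ≈ 1.0732.
E ≈ 0.4182 × 1.073 = 0.4488 N/C.

E ≈ 0.449 N/C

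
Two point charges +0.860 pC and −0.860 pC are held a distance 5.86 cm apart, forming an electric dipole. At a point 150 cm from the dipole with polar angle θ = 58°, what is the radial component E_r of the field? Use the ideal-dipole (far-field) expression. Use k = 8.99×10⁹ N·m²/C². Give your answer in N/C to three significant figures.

E_r ≈ 1.42×10⁻⁴ N/C

Dipole moment p = qd = (8.60×10⁻¹³ C)(0.0586 m) = 5.04×10⁻¹⁴ C·m.
For a dipole, E_r = (2kp cosθ)/r³.
kp/r³ = (8.99×10⁹)(5.04×10⁻¹⁴)/(1.50)³ = 1.343×10⁻⁴ N/C.
E_r = 2·1.343×10⁻⁴·cos58° = 1.423×10⁻⁴ N/C.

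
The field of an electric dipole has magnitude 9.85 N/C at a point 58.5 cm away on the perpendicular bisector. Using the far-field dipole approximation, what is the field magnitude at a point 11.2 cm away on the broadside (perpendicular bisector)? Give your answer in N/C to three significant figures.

E ≈ 1400 N/C

Dipole fields scale as 1/r³ in the far field; the geometry is the same at both points.
E₂ = E₁ · (r₁/r₂)³ = 9.85 · (58.5/11.2)³.
(r₁/r₂)³ = (5.223)³ = 142.5.
E₂ ≈ 1404 N/C.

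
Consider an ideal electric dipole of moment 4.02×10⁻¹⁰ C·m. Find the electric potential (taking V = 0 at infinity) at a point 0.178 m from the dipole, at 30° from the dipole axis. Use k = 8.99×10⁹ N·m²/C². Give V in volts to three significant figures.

V ≈ 98.8 V

The dipole potential is V = kp cosθ / r².
V = (8.99×10⁹)(4.02×10⁻¹⁰)·cos30° / (0.178)² = 98.78 V.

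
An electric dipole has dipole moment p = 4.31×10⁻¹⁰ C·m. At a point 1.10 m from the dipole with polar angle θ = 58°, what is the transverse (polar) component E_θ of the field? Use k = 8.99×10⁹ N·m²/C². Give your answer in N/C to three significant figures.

E_θ ≈ 2.47 N/C

For a dipole, E_θ = (kp sinθ)/r³.
kp/r³ = (8.99×10⁹)(4.31×10⁻¹⁰)/(1.10)³ = 2.911 N/C.
E_θ = 2.911·sin58° = 2.469 N/C.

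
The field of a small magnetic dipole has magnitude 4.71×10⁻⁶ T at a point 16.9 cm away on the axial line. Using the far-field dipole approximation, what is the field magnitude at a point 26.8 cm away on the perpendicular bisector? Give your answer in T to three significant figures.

Dipole fields scale as 1/r³ in the far field.
The axial field is twice the equatorial field at the same r, so the geometry factor is 1/2.
B₂ = B₁ · (1/2) · (r₁/r₂)³ = 4.71×10⁻⁶ · 0.5 · (16.9/26.8)³.
(r₁/r₂)³ = (0.6306)³ = 0.2508.
B₂ ≈ 5.905×10⁻⁷ T.

B ≈ 5.91×10⁻⁷ T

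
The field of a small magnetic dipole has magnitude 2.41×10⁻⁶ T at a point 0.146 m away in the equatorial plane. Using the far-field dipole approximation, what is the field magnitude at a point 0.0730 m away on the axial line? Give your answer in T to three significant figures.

Dipole fields scale as 1/r³ in the far field.
The axial field is twice the equatorial field at the same r, so the geometry factor is 2/1.
B₂ = B₁ · (2/1) · (r₁/r₂)³ = 2.41×10⁻⁶ · 2 · (0.146/0.0730)³.
(r₁/r₂)³ = (2)³ = 8.
B₂ ≈ 3.856×10⁻⁵ T.

B ≈ 3.86×10⁻⁵ T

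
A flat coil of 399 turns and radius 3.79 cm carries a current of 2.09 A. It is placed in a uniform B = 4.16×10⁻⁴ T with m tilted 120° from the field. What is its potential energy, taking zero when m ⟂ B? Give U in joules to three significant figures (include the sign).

m = NIA = NIπa² = 399·(2.09)·π·(0.0379)² = 3.763 A·m².
U = −m·B = −mB cosθ.
U = −(3.763)(4.16×10⁻⁴)·cos120° = 7.827×10⁻⁴ J.

U ≈ 7.83×10⁻⁴ J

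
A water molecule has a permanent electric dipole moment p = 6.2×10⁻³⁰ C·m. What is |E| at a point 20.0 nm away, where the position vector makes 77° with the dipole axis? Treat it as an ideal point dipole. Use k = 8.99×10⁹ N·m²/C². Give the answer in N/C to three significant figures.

At angle θ the dipole field magnitude is E = (kp/r³)·√(1 + 3cos²θ).
kp/r³ = (8.99×10⁹)(6.20×10⁻³⁰) / (2.00×10⁻⁸)³ = 6967 N/C.
√(1 + 3cos²77°) = √(1 + 3·0.0506) = √1.1518 ≈ 1.0732.
E ≈ 6967 × 1.073 = 7477 N/C.

E ≈ 7480 N/C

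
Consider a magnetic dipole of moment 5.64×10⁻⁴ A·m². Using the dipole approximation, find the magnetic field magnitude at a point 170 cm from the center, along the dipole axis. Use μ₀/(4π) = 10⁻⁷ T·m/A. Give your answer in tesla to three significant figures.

B ≈ 2.30×10⁻¹¹ T

On axis B = (μ₀/4π)·2m/r³.
B = 2·(10⁻⁷)·(5.64×10⁻⁴) / (1.70)³ = 2.296×10⁻¹¹ T.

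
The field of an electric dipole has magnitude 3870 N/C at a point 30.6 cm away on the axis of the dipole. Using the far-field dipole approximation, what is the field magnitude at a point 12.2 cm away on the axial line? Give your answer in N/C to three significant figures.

Dipole fields scale as 1/r³ in the far field; the geometry is the same at both points.
E₂ = E₁ · (r₁/r₂)³ = 3870 · (30.6/12.2)³.
(r₁/r₂)³ = (2.508)³ = 15.78.
E₂ ≈ 6.107×10⁴ N/C.

E ≈ 6.11×10⁴ N/C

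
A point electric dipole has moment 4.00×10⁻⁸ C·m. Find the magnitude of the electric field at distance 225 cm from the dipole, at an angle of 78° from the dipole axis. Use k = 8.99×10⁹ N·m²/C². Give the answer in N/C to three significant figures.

E ≈ 33.6 N/C

At angle θ the dipole field magnitude is E = (kp/r³)·√(1 + 3cos²θ).
kp/r³ = (8.99×10⁹)(4.00×10⁻⁸) / (2.25)³ = 31.57 N/C.
√(1 + 3cos²78°) = √(1 + 3·0.0432) = √1.1297 ≈ 1.0629.
E ≈ 31.57 × 1.063 = 33.55 N/C.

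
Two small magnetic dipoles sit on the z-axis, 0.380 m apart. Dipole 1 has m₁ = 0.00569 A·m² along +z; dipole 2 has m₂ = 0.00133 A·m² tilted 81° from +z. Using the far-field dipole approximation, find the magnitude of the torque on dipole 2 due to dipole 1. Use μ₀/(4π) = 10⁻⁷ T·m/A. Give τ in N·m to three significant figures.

Dipole B is on the axis of dipole A, so B₁ there is axial: B₁ = (μ₀/4π)·2m₁/r³ along +z.
B₁ = 2(10⁻⁷)(0.00569)/(0.380)³ = 2.074×10⁻⁸ T.
τ = m₂ B₁ sinθ.
τ = (0.00133)(2.074×10⁻⁸)·sin81° = 2.724×10⁻¹¹ N·m.

τ ≈ 2.72×10⁻¹¹ N·m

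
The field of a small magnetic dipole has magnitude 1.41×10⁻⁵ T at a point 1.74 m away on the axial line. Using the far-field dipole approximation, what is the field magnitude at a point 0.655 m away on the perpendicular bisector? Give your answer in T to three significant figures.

B ≈ 1.32×10⁻⁴ T

Dipole fields scale as 1/r³ in the far field.
The axial field is twice the equatorial field at the same r, so the geometry factor is 1/2.
B₂ = B₁ · (1/2) · (r₁/r₂)³ = 1.41×10⁻⁵ · 0.5 · (1.74/0.655)³.
(r₁/r₂)³ = (2.656)³ = 18.75.
B₂ ≈ 1.322×10⁻⁴ T.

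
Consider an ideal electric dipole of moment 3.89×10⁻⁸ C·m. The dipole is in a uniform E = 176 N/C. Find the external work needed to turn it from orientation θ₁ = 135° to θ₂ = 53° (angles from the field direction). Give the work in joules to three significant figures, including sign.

W ≈ -8.96×10⁻⁶ J

W_ext = ΔU = U(θ₂) − U(θ₁) = −pE cosθ₂ − (−pE cosθ₁) = pE(cosθ₁ − cosθ₂).
W = (3.89×10⁻⁸)(176)·(cos135° − cos53°) = (6.846×10⁻⁶)·(-1.3089) = -8.961×10⁻⁶ J.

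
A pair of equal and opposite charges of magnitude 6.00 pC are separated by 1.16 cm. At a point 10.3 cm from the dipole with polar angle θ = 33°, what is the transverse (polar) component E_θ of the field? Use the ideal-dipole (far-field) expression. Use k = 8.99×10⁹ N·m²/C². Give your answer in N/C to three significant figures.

Dipole moment p = qd = (6.00×10⁻¹² C)(0.0116 m) = 6.96×10⁻¹⁴ C·m.
For a dipole, E_θ = (kp sinθ)/r³.
kp/r³ = (8.99×10⁹)(6.96×10⁻¹⁴)/(0.103)³ = 0.5726 N/C.
E_θ = 0.5726·sin33° = 0.3119 N/C.

E_θ ≈ 0.312 N/C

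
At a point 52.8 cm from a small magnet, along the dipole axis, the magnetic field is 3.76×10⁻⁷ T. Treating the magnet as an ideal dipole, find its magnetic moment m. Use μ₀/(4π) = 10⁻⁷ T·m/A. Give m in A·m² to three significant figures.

On axis B = (μ₀/4π)·2m/r³, so m = Br³·4π/(μ₀·2).
m = (3.76×10⁻⁷)·(0.528)³ / (2·10⁻⁷) = 0.2767 A·m².

m ≈ 0.277 A·m²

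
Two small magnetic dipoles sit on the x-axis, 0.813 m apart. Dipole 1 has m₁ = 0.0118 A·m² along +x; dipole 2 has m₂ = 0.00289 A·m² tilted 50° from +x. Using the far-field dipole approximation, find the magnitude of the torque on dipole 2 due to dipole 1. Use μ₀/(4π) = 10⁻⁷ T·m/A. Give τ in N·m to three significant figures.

τ ≈ 9.72×10⁻¹² N·m

Dipole B is on the axis of dipole A, so B₁ there is axial: B₁ = (μ₀/4π)·2m₁/r³ along +x.
B₁ = 2(10⁻⁷)(0.0118)/(0.813)³ = 4.392×10⁻⁹ T.
τ = m₂ B₁ sinθ.
τ = (0.00289)(4.392×10⁻⁹)·sin50° = 9.723×10⁻¹² N·m.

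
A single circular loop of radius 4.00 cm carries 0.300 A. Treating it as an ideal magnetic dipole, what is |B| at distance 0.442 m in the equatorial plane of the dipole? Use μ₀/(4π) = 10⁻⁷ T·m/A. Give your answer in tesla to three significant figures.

Magnetic moment m = IA = Iπa² = (0.300)·π·(0.0400)² = 0.001508 A·m².
In the equatorial plane B = (μ₀/4π)·m/r³ (half the axial value).
B = (10⁻⁷)·(0.001508) / (0.442)³ = 1.746×10⁻⁹ T.

B ≈ 1.75×10⁻⁹ T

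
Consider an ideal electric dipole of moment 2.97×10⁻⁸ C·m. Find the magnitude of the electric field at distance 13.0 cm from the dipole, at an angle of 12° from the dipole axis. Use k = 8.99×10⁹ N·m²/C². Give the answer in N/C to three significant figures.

At angle θ the dipole field magnitude is E = (kp/r³)·√(1 + 3cos²θ).
kp/r³ = (8.99×10⁹)(2.97×10⁻⁸) / (0.130)³ = 1.215×10⁵ N/C.
√(1 + 3cos²12°) = √(1 + 3·0.9568) = √3.8703 ≈ 1.9673.
E ≈ 1.215×10⁵ × 1.967 = 2.391×10⁵ N/C.

E ≈ 2.39×10⁵ N/C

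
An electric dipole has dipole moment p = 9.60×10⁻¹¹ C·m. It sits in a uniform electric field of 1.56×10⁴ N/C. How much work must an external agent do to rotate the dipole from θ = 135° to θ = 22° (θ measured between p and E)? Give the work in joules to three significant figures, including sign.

W ≈ -2.45×10⁻⁶ J

W_ext = ΔU = U(θ₂) − U(θ₁) = −pE cosθ₂ − (−pE cosθ₁) = pE(cosθ₁ − cosθ₂).
W = (9.60×10⁻¹¹)(1.56×10⁴)·(cos135° − cos22°) = (1.498×10⁻⁶)·(-1.6343) = -2.448×10⁻⁶ J.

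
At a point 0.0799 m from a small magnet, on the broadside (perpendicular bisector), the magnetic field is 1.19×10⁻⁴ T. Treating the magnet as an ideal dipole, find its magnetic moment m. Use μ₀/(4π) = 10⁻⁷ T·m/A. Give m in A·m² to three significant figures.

In the equatorial plane B = (μ₀/4π)·m/r³, so m = Br³·4π/(μ₀).
m = (1.19×10⁻⁴)·(0.0799)³ / (10⁻⁷) = 0.6070 A·m².

m ≈ 0.607 A·m²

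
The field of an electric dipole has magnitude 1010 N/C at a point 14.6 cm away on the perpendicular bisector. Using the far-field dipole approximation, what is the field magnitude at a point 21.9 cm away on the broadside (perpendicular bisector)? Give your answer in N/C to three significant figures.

E ≈ 299 N/C

Dipole fields scale as 1/r³ in the far field; the geometry is the same at both points.
E₂ = E₁ · (r₁/r₂)³ = 1010 · (14.6/21.9)³.
(r₁/r₂)³ = (0.6667)³ = 0.2963.
E₂ ≈ 299.3 N/C.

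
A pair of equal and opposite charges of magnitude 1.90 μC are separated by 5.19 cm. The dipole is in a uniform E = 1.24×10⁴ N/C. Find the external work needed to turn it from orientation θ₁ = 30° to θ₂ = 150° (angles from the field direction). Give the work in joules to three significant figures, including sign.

W ≈ 0.00212 J

Dipole moment p = qd = (1.90×10⁻⁶ C)(0.0519 m) = 9.861×10⁻⁸ C·m.
W_ext = ΔU = U(θ₂) − U(θ₁) = −pE cosθ₂ − (−pE cosθ₁) = pE(cosθ₁ − cosθ₂).
W = (9.861×10⁻⁸)(1.24×10⁴)·(cos30° − cos150°) = (0.001223)·(+1.7321) = 0.002118 J.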